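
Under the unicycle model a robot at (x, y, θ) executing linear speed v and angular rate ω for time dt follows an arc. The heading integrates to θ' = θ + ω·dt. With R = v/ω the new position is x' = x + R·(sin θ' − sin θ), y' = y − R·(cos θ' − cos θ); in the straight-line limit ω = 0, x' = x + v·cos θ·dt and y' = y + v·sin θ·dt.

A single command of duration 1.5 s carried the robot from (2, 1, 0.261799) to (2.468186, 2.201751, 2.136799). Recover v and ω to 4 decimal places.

Δθ = 2.136799 − 0.261799 = 1.875000
ω = Δθ/dt = 1.875000/1.5 = 1.2500
R = −Δy/(cos θ' − cos θ) = 0.8000
v = R·ω = 0.8000·1.2500 = 1.0000

v = 1.0000, ω = 1.2500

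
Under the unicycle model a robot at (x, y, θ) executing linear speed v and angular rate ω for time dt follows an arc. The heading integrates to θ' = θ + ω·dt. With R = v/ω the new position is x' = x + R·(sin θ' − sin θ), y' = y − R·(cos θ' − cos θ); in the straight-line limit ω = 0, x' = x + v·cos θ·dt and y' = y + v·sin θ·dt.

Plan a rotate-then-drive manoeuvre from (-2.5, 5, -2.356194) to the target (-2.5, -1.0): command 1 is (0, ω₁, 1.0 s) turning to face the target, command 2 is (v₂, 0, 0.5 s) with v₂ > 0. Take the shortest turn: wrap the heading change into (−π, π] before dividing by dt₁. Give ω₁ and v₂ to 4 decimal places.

ω₁ = 0.7854, v₂ = 12.0000

heading to target = atan2(-1−5, -2.5−-2.5) = -1.5708
Δθ = wrap(-1.5708 − -2.3562) = 0.7854; ω₁ = Δθ/dt₁ = 0.7854
distance = √((-2.5−-2.5)² + (-1−5)²) = 6.0000; v₂ = distance/dt₂ = 12.0000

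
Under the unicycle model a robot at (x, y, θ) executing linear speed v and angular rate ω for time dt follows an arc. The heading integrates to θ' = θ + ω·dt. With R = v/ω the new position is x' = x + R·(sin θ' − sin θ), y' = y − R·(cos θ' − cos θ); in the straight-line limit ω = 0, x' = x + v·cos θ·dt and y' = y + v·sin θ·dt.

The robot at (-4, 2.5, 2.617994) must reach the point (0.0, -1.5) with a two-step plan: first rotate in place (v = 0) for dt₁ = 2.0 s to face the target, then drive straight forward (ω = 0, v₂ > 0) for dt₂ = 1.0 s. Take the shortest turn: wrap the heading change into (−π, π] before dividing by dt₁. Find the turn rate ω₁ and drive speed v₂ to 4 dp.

heading to target = atan2(-1.5−2.5, 0−-4) = -0.7854
Δθ = wrap(-0.7854 − 2.6180) = 2.8798; ω₁ = Δθ/dt₁ = 1.4399
distance = √((0−-4)² + (-1.5−2.5)²) = 5.6569; v₂ = distance/dt₂ = 5.6569

ω₁ = 1.4399, v₂ = 5.6569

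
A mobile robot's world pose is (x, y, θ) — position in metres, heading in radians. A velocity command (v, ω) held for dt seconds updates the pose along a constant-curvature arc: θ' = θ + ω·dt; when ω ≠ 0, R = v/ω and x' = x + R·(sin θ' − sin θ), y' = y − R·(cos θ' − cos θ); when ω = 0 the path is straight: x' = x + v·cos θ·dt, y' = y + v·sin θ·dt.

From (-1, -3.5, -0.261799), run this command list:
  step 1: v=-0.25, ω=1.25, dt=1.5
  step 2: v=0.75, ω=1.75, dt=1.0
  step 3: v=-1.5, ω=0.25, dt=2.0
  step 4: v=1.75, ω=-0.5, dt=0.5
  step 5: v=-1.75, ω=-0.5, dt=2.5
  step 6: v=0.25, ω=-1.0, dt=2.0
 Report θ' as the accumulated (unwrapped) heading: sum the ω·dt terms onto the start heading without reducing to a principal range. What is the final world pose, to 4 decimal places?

step 1: θ'=1.6132 (R=-0.2000) → pose (-1.2516, -3.7017, 1.6132)
step 2: θ'=3.3632 (R=0.4286) → pose (-1.7740, -3.3017, 3.3632)
step 3: θ'=3.8632 (R=-6.0000) → pose (0.8708, -1.9529, 3.8632)
step 4: θ'=3.6132 (R=-3.5000) → pose (0.1488, -2.4433, 3.6132)
step 5: θ'=2.3632 (R=3.5000) → pose (4.1964, -3.0690, 2.3632)
step 6: θ'=0.3632 (R=-0.2500) → pose (4.2831, -2.6573, 0.3632)

(4.2831, -2.6573, 0.3632)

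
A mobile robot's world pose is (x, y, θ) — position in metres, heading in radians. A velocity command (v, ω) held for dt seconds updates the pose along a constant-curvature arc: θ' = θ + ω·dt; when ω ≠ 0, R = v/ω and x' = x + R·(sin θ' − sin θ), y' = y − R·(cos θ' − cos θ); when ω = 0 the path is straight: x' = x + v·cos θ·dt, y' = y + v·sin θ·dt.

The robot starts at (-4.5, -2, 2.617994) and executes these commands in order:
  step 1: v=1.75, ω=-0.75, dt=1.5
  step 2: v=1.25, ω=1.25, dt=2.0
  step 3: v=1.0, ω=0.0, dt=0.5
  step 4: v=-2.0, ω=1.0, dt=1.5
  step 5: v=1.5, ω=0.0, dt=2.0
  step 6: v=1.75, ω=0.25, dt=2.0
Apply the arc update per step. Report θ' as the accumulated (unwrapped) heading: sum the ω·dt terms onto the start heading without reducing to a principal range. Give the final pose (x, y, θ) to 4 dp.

step 1: θ'=1.4930 (R=-2.3333) → pose (-5.6596, 0.2021, 1.4930)
step 2: θ'=3.9930 (R=1.0000) → pose (-7.4088, 0.9387, 3.9930)
step 3: θ'=3.9930 (straight) → pose (-7.7383, 0.5626, 3.9930)
step 4: θ'=5.4930 (R=-2.0000) → pose (-7.8217, 3.2879, 5.4930)
step 5: θ'=5.4930 (straight) → pose (-5.7106, 1.1564, 5.4930)
step 6: θ'=5.9930 (R=7.0000) → pose (-2.7401, -0.6249, 5.9930)

(-2.7401, -0.6249, 5.9930)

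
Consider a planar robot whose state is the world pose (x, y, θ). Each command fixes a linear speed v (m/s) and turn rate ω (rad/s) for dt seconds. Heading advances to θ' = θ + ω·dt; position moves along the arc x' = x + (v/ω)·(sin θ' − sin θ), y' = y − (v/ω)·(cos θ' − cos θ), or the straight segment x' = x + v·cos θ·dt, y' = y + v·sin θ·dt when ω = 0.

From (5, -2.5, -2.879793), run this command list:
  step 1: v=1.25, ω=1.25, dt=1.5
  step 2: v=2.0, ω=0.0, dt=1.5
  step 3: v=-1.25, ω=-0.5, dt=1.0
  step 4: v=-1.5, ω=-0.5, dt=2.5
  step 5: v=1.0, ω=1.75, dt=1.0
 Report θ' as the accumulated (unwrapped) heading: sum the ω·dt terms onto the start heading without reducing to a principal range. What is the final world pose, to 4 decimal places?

(7.2342, -3.2180, -1.0048)

step 1: θ'=-1.0048 (R=1.0000) → pose (4.4148, -4.0022, -1.0048)
step 2: θ'=-1.0048 (straight) → pose (6.0236, -6.5343, -1.0048)
step 3: θ'=-1.5048 (R=2.5000) → pose (5.6391, -5.3586, -1.5048)
step 4: θ'=-2.7548 (R=3.0000) → pose (7.5009, -2.3823, -2.7548)
step 5: θ'=-1.0048 (R=0.5714) → pose (7.2342, -3.2180, -1.0048)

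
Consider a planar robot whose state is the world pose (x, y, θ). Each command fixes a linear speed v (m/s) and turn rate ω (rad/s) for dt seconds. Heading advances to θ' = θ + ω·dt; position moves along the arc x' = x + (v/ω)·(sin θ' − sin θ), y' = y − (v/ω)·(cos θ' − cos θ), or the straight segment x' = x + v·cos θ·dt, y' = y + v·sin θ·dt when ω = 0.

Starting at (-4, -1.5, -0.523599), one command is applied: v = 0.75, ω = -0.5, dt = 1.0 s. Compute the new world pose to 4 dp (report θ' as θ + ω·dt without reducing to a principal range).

(-3.4690, -2.0186, -1.0236)

θ' = -0.5236 + -0.5·1.0 = -1.0236
R = v/ω = 0.75/-0.5 = -1.5000
x' = -4 + -1.5000·(sin -1.0236 − sin -0.5236) = -3.4690
y' = -1.5 − -1.5000·(cos -1.0236 − cos -0.5236) = -2.0186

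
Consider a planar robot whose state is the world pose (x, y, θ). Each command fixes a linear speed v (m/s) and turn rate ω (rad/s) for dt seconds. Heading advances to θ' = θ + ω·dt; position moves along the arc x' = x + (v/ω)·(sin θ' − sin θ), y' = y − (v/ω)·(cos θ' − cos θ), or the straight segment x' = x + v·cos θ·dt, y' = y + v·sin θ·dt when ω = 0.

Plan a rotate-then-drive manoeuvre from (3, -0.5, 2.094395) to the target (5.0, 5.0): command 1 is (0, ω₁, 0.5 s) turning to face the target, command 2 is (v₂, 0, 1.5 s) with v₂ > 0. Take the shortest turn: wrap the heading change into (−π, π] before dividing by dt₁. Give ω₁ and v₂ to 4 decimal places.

ω₁ = -1.7447, v₂ = 3.9016

heading to target = atan2(5−-0.5, 5−3) = 1.2220
Δθ = wrap(1.2220 − 2.0944) = -0.8724; ω₁ = Δθ/dt₁ = -1.7447
distance = √((5−3)² + (5−-0.5)²) = 5.8523; v₂ = distance/dt₂ = 3.9016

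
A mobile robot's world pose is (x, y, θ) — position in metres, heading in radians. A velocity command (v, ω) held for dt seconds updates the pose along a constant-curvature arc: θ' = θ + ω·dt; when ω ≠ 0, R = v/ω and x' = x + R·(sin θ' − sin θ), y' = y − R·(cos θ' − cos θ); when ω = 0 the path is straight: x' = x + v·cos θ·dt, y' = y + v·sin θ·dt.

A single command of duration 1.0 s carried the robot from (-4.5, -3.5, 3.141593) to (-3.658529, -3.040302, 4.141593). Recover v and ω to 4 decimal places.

Δθ = 4.141593 − 3.141593 = 1.000000
ω = Δθ/dt = 1.000000/1.0 = 1.0000
R = Δx/(sin θ' − sin θ) = -1.0000
v = R·ω = -1.0000·1.0000 = -1.0000

v = -1.0000, ω = 1.0000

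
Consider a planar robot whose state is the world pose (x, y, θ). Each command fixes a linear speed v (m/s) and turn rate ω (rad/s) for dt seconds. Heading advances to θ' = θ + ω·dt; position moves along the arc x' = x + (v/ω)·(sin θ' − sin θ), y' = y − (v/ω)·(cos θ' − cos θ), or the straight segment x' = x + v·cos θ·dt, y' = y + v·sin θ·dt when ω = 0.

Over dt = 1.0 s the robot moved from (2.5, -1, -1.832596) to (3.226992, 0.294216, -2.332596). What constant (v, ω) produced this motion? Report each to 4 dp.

Δθ = -2.332596 − -1.832596 = -0.500000
ω = Δθ/dt = -0.500000/1.0 = -0.5000
R = −Δy/(cos θ' − cos θ) = 3.0000
v = R·ω = 3.0000·-0.5000 = -1.5000

v = -1.5000, ω = -0.5000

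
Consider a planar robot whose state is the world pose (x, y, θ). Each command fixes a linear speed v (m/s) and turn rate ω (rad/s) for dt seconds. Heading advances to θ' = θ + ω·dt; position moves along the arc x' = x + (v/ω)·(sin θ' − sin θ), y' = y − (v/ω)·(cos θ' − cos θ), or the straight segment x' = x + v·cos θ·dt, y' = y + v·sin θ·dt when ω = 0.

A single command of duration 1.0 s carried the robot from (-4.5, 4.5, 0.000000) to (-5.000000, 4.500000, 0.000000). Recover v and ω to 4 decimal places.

Δθ = 0.000000 − 0.000000 = 0.000000
ω = Δθ/dt = 0.000000/1.0 = 0.0000
ω = 0 → v = (Δx·cos θ + Δy·sin θ)/dt = -0.5000

v = -0.5000, ω = 0.0000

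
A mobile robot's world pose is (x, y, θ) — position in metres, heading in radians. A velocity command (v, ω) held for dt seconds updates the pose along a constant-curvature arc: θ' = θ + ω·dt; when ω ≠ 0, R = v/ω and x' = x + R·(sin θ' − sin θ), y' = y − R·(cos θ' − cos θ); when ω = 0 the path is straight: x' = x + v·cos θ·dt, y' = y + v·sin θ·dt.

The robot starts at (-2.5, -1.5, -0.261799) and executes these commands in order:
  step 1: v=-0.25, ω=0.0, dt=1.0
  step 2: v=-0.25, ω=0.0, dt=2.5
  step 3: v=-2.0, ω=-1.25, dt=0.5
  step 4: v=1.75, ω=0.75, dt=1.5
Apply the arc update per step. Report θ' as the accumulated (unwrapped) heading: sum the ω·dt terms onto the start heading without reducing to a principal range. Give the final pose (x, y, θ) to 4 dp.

(-1.8121, -1.5321, 0.2382)

step 1: θ'=-0.2618 (straight) → pose (-2.7415, -1.4353, -0.2618)
step 2: θ'=-0.2618 (straight) → pose (-3.3452, -1.2735, -0.2618)
step 3: θ'=-0.8868 (R=1.6000) → pose (-4.1712, -0.7391, -0.8868)
step 4: θ'=0.2382 (R=2.3333) → pose (-1.8121, -1.5321, 0.2382)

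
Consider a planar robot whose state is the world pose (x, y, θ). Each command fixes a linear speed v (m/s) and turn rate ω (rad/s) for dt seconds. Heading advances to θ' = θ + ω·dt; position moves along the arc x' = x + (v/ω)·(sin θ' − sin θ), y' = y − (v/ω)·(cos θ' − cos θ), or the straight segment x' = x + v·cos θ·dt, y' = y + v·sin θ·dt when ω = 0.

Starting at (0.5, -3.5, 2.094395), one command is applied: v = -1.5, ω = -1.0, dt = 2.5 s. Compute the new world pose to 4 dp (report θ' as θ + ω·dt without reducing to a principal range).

θ' = 2.0944 + -1.0·2.5 = -0.4056
R = v/ω = -1.5/-1.0 = 1.5000
x' = 0.5 + 1.5000·(sin -0.4056 − sin 2.0944) = -1.3909
y' = -3.5 − 1.5000·(cos -0.4056 − cos 2.0944) = -5.6283

(-1.3909, -5.6283, -0.4056)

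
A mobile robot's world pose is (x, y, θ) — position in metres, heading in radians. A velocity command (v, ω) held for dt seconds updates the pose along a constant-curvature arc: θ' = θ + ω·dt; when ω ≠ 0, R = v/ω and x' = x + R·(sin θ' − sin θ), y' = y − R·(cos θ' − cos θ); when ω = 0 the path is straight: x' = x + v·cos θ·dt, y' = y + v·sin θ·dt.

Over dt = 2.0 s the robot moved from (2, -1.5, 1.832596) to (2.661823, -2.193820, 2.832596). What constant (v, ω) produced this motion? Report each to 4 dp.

Δθ = 2.832596 − 1.832596 = 1.000000
ω = Δθ/dt = 1.000000/2.0 = 0.5000
R = −Δy/(cos θ' − cos θ) = -1.0000
v = R·ω = -1.0000·0.5000 = -0.5000

v = -0.5000, ω = 0.5000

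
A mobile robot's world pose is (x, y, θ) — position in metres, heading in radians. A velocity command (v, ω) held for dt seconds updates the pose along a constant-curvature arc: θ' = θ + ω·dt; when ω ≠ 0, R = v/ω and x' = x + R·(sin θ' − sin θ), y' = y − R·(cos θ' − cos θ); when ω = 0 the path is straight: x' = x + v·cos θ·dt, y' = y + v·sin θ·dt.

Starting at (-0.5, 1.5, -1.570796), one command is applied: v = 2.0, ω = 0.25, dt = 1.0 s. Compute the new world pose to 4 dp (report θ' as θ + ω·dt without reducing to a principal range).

θ' = -1.5708 + 0.25·1.0 = -1.3208
R = v/ω = 2.0/0.25 = 8.0000
x' = -0.5 + 8.0000·(sin -1.3208 − sin -1.5708) = -0.2513
y' = 1.5 − 8.0000·(cos -1.3208 − cos -1.5708) = -0.4792

(-0.2513, -0.4792, -1.3208)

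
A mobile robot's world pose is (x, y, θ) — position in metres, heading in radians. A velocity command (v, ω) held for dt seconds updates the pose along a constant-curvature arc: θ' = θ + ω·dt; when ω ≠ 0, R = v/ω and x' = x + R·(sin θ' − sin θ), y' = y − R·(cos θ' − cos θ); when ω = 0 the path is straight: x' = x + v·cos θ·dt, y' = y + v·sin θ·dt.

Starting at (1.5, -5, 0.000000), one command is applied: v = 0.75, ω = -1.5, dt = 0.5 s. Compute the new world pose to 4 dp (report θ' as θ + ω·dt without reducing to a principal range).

θ' = 0.0000 + -1.5·0.5 = -0.7500
R = v/ω = 0.75/-1.5 = -0.5000
x' = 1.5 + -0.5000·(sin -0.7500 − sin 0.0000) = 1.8408
y' = -5 − -0.5000·(cos -0.7500 − cos 0.0000) = -5.1342

(1.8408, -5.1342, -0.7500)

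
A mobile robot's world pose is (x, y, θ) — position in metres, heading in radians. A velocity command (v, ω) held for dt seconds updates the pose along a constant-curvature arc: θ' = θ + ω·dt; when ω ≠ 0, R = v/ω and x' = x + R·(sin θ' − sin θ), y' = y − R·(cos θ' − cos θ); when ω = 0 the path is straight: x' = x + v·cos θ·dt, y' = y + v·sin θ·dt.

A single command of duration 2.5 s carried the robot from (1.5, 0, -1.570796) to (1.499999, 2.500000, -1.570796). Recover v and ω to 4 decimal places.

Δθ = -1.570796 − -1.570796 = 0.000000
ω = Δθ/dt = 0.000000/2.5 = 0.0000
ω = 0 → v = (Δx·cos θ + Δy·sin θ)/dt = -1.0000

v = -1.0000, ω = 0.0000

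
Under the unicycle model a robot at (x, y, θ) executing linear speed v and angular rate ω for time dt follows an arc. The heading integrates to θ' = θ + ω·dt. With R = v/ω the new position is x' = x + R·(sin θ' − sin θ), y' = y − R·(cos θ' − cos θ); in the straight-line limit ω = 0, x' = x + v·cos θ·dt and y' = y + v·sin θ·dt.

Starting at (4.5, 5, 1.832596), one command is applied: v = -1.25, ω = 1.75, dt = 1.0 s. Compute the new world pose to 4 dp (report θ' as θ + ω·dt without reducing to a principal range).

θ' = 1.8326 + 1.75·1.0 = 3.5826
R = v/ω = -1.25/1.75 = -0.7143
x' = 4.5 + -0.7143·(sin 3.5826 − sin 1.8326) = 5.4948
y' = 5 − -0.7143·(cos 3.5826 − cos 1.8326) = 4.5389

(5.4948, 4.5389, 3.5826)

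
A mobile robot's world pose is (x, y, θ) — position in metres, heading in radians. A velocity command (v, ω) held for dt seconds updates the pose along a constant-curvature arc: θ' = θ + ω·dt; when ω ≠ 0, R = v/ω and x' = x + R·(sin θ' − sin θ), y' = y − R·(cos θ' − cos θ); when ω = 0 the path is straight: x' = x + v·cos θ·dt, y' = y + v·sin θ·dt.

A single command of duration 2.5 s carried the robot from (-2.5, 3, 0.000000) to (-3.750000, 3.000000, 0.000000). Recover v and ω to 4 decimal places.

Δθ = 0.000000 − 0.000000 = 0.000000
ω = Δθ/dt = 0.000000/2.5 = 0.0000
ω = 0 → v = (Δx·cos θ + Δy·sin θ)/dt = -0.5000

v = -0.5000, ω = 0.0000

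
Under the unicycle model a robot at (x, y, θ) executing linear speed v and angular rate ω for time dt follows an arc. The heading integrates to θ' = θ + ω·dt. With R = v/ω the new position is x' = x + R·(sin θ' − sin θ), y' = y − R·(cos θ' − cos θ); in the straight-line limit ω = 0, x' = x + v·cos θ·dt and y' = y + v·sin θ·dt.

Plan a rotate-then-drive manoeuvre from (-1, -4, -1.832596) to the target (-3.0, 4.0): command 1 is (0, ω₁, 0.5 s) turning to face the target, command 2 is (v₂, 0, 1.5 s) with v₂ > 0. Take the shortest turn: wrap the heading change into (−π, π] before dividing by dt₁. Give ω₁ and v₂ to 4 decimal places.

heading to target = atan2(4−-4, -3−-1) = 1.8158
Δθ = wrap(1.8158 − -1.8326) = -2.6348; ω₁ = Δθ/dt₁ = -5.2696
distance = √((-3−-1)² + (4−-4)²) = 8.2462; v₂ = distance/dt₂ = 5.4975

ω₁ = -5.2696, v₂ = 5.4975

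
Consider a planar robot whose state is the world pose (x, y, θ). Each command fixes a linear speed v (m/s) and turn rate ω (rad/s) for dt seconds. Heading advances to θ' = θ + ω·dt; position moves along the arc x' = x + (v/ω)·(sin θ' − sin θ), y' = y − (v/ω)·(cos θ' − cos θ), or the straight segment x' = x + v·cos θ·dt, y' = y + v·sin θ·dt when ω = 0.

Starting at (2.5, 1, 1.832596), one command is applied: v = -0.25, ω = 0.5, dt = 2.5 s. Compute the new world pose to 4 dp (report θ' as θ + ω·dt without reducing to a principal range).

(2.9535, 0.6303, 3.0826)

θ' = 1.8326 + 0.5·2.5 = 3.0826
R = v/ω = -0.25/0.5 = -0.5000
x' = 2.5 + -0.5000·(sin 3.0826 − sin 1.8326) = 2.9535
y' = 1 − -0.5000·(cos 3.0826 − cos 1.8326) = 0.6303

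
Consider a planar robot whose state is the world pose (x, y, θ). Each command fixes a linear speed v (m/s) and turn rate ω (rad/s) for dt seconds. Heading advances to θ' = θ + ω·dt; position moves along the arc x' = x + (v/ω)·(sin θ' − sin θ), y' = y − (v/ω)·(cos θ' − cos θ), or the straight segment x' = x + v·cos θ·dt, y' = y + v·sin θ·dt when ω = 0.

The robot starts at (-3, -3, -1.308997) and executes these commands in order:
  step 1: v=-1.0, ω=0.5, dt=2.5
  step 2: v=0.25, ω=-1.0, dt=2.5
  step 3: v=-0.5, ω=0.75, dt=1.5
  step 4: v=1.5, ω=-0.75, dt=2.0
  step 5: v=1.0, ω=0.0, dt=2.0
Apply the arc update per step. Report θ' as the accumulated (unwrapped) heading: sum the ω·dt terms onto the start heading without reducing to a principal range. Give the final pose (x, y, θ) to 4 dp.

(-7.9236, -3.9739, -2.9340)

step 1: θ'=-0.0590 (R=-2.0000) → pose (-4.8139, -1.5211, -0.0590)
step 2: θ'=-2.5590 (R=-0.2500) → pose (-4.6911, -1.9794, -2.5590)
step 3: θ'=-1.4340 (R=-0.6667) → pose (-4.3975, -1.3318, -1.4340)
step 4: θ'=-2.9340 (R=-2.0000) → pose (-5.9666, -3.5616, -2.9340)
step 5: θ'=-2.9340 (straight) → pose (-7.9236, -3.9739, -2.9340)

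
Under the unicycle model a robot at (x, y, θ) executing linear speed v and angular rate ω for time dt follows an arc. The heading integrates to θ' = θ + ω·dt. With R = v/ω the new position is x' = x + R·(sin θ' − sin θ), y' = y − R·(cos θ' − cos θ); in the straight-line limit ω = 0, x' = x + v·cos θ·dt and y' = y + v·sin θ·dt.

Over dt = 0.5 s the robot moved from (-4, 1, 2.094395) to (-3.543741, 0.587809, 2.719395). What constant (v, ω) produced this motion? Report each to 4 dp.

v = -1.2500, ω = 1.2500

Δθ = 2.719395 − 2.094395 = 0.625000
ω = Δθ/dt = 0.625000/0.5 = 1.2500
R = Δx/(sin θ' − sin θ) = -1.0000
v = R·ω = -1.0000·1.2500 = -1.2500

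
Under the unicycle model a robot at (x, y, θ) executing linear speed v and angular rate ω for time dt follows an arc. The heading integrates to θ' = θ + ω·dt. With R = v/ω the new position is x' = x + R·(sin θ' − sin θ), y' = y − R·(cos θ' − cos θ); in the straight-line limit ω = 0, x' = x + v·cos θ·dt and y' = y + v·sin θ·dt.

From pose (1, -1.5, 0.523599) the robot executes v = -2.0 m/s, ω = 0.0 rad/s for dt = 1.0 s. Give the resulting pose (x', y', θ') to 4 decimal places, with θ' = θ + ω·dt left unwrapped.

(-0.7321, -2.5000, 0.5236)

θ' = 0.5236 + 0.0·1.0 = 0.5236
ω = 0 → straight: x' = 1 + -2.0·cos(0.5236)·1.0 = -0.7321
y' = -1.5 + -2.0·sin(0.5236)·1.0 = -2.5000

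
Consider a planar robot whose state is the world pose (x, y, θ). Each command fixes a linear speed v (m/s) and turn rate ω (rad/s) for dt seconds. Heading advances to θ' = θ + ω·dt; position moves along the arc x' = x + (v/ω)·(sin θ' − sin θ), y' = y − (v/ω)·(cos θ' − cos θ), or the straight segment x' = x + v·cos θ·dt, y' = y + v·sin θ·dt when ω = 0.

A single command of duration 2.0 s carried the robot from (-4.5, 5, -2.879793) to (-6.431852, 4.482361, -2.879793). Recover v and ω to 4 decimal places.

v = 1.0000, ω = 0.0000

Δθ = -2.879793 − -2.879793 = 0.000000
ω = Δθ/dt = 0.000000/2.0 = 0.0000
ω = 0 → v = (Δx·cos θ + Δy·sin θ)/dt = 1.0000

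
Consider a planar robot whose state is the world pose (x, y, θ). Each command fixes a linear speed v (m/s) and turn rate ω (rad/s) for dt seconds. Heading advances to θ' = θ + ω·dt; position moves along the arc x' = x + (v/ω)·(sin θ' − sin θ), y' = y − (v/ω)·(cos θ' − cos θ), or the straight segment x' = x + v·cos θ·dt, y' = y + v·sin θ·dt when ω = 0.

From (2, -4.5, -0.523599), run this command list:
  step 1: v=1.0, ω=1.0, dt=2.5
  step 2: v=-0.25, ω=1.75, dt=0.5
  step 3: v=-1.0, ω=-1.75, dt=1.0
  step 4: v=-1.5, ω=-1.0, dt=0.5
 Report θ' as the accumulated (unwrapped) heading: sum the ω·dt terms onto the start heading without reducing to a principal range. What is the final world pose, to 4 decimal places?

step 1: θ'=1.9764 (R=1.0000) → pose (3.4189, -3.2394, 1.9764)
step 2: θ'=2.8514 (R=-0.1429) → pose (3.5093, -3.3199, 2.8514)
step 3: θ'=1.1014 (R=0.5714) → pose (3.8554, -4.1259, 1.1014)
step 4: θ'=0.6014 (R=1.5000) → pose (3.3663, -4.6842, 0.6014)

(3.3663, -4.6842, 0.6014)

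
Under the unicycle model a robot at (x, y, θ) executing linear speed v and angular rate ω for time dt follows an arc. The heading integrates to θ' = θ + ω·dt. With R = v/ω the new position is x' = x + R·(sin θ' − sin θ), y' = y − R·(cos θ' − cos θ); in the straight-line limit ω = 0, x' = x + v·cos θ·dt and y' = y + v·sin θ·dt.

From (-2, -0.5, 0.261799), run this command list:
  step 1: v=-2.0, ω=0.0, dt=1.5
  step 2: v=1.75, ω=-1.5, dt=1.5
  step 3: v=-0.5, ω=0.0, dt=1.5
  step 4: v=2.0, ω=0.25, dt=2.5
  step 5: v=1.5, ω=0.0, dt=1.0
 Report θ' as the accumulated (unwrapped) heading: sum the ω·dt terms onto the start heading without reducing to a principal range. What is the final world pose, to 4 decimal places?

(-3.4312, -8.5505, -1.3632)

step 1: θ'=0.2618 (straight) → pose (-4.8978, -1.2765, 0.2618)
step 2: θ'=-1.9882 (R=-1.1667) → pose (-3.5293, -2.8763, -1.9882)
step 3: θ'=-1.9882 (straight) → pose (-3.2253, -2.1907, -1.9882)
step 4: θ'=-1.3632 (R=8.0000) → pose (-3.7404, -7.0827, -1.3632)
step 5: θ'=-1.3632 (straight) → pose (-3.4312, -8.5505, -1.3632)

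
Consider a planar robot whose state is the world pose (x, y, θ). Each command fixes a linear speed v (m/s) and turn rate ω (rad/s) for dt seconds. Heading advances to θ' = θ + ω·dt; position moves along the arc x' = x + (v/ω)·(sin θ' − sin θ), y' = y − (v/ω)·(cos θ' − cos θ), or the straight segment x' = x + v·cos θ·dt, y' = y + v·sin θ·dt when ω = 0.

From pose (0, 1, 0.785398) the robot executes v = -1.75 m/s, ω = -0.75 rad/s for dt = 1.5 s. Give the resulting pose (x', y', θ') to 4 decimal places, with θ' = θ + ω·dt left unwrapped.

(-2.4272, 0.4498, -0.3396)

θ' = 0.7854 + -0.75·1.5 = -0.3396
R = v/ω = -1.75/-0.75 = 2.3333
x' = 0 + 2.3333·(sin -0.3396 − sin 0.7854) = -2.4272
y' = 1 − 2.3333·(cos -0.3396 − cos 0.7854) = 0.4498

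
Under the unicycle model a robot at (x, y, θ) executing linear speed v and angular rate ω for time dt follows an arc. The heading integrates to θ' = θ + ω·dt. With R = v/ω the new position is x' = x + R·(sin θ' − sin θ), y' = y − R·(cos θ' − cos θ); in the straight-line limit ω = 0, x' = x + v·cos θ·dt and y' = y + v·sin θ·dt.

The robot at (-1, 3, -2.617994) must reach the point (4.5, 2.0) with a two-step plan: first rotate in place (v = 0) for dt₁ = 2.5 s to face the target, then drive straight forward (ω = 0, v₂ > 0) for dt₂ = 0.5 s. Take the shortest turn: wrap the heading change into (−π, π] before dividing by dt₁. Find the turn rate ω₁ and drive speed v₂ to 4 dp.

heading to target = atan2(2−3, 4.5−-1) = -0.1799
Δθ = wrap(-0.1799 − -2.6180) = 2.4381; ω₁ = Δθ/dt₁ = 0.9753
distance = √((4.5−-1)² + (2−3)²) = 5.5902; v₂ = distance/dt₂ = 11.1803

ω₁ = 0.9753, v₂ = 11.1803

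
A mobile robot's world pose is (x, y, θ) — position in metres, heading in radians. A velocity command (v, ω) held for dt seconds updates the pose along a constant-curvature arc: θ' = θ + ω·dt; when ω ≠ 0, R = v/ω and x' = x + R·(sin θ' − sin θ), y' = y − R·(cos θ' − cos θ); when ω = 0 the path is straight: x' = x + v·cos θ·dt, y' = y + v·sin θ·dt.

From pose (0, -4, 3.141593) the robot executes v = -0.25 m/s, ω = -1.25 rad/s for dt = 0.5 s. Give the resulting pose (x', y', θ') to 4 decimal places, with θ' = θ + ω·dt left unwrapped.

(0.1170, -4.0378, 2.5166)

θ' = 3.1416 + -1.25·0.5 = 2.5166
R = v/ω = -0.25/-1.25 = 0.2000
x' = 0 + 0.2000·(sin 2.5166 − sin 3.1416) = 0.1170
y' = -4 − 0.2000·(cos 2.5166 − cos 3.1416) = -4.0378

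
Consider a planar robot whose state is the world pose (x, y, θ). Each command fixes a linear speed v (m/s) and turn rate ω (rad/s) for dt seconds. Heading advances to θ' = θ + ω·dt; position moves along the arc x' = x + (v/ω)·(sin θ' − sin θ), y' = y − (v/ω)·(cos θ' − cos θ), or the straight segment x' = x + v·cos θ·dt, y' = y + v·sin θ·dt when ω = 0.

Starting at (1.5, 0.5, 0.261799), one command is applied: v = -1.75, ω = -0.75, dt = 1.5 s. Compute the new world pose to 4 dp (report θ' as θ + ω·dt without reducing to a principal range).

θ' = 0.2618 + -0.75·1.5 = -0.8632
R = v/ω = -1.75/-0.75 = 2.3333
x' = 1.5 + 2.3333·(sin -0.8632 − sin 0.2618) = -0.8771
y' = 0.5 − 2.3333·(cos -0.8632 − cos 0.2618) = 1.2371

(-0.8771, 1.2371, -0.8632)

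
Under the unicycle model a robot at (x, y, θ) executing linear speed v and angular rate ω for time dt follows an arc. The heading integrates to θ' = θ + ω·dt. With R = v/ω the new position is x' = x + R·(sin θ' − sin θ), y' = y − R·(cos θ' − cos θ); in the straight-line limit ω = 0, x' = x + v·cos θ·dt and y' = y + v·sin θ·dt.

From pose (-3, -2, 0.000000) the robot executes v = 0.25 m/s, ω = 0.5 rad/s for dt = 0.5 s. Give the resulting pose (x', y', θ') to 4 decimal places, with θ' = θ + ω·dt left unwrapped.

(-2.8763, -1.9845, 0.2500)

θ' = 0.0000 + 0.5·0.5 = 0.2500
R = v/ω = 0.25/0.5 = 0.5000
x' = -3 + 0.5000·(sin 0.2500 − sin 0.0000) = -2.8763
y' = -2 − 0.5000·(cos 0.2500 − cos 0.0000) = -1.9845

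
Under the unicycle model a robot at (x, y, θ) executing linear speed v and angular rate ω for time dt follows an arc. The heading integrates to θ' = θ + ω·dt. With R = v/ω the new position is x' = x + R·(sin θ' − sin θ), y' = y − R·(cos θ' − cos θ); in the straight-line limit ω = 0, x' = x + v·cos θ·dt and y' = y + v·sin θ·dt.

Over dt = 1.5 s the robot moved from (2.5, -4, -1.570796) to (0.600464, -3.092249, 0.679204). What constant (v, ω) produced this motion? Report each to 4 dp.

v = -1.7500, ω = 1.5000

Δθ = 0.679204 − -1.570796 = 2.250000
ω = Δθ/dt = 2.250000/1.5 = 1.5000
R = Δx/(sin θ' − sin θ) = -1.1667
v = R·ω = -1.1667·1.5000 = -1.7500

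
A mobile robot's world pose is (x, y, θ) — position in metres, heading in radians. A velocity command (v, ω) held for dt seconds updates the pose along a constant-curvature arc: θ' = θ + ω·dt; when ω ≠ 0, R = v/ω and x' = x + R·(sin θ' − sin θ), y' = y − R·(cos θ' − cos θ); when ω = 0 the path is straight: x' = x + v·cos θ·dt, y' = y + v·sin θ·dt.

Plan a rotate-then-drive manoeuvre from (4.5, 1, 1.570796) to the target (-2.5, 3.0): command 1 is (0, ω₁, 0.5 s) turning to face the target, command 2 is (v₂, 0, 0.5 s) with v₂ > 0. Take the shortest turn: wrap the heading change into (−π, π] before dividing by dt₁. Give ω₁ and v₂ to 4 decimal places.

ω₁ = 2.5850, v₂ = 14.5602

heading to target = atan2(3−1, -2.5−4.5) = 2.8633
Δθ = wrap(2.8633 − 1.5708) = 1.2925; ω₁ = Δθ/dt₁ = 2.5850
distance = √((-2.5−4.5)² + (3−1)²) = 7.2801; v₂ = distance/dt₂ = 14.5602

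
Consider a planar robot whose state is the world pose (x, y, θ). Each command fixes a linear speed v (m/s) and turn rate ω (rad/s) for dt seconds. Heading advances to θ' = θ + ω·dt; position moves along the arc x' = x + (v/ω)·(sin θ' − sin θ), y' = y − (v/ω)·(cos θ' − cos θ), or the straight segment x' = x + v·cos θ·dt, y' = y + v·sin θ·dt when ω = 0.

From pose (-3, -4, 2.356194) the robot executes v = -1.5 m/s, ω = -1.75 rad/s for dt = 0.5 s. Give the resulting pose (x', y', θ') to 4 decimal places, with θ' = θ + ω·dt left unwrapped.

θ' = 2.3562 + -1.75·0.5 = 1.4812
R = v/ω = -1.5/-1.75 = 0.8571
x' = -3 + 0.8571·(sin 1.4812 − sin 2.3562) = -2.7524
y' = -4 − 0.8571·(cos 1.4812 − cos 2.3562) = -4.6828

(-2.7524, -4.6828, 1.4812)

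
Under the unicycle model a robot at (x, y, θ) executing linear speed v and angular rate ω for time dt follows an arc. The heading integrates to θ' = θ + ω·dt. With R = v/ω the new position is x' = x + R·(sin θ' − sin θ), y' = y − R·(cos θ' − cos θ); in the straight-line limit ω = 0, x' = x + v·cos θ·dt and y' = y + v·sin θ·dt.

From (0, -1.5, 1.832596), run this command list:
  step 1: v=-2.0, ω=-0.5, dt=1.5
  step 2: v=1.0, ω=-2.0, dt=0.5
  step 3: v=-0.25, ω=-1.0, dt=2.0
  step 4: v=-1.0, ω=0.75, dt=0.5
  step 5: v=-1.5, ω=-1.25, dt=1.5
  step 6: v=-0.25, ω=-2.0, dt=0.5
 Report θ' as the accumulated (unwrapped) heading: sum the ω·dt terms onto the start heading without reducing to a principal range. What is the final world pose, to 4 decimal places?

step 1: θ'=1.0826 (R=4.0000) → pose (-0.3310, -4.4114, 1.0826)
step 2: θ'=0.0826 (R=-0.5000) → pose (0.0693, -4.1476, 0.0826)
step 3: θ'=-1.9174 (R=0.2500) → pose (-0.1864, -3.8136, -1.9174)
step 4: θ'=-1.5424 (R=-1.3333) → pose (-0.1077, -3.3228, -1.5424)
step 5: θ'=-3.4174 (R=1.2000) → pose (1.4187, -2.1341, -3.4174)
step 6: θ'=-4.4174 (R=0.1250) → pose (1.5042, -2.2180, -4.4174)

(1.5042, -2.2180, -4.4174)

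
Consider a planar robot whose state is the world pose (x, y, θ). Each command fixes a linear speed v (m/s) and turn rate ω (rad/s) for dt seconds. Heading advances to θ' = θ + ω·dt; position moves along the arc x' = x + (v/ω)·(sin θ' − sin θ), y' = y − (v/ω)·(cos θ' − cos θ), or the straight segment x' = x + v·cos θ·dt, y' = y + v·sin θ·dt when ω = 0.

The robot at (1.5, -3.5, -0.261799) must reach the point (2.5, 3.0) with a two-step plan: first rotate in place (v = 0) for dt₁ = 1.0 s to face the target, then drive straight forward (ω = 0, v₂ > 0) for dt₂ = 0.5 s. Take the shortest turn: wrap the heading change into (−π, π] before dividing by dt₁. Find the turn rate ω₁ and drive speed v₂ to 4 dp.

ω₁ = 1.6799, v₂ = 13.1529

heading to target = atan2(3−-3.5, 2.5−1.5) = 1.4181
Δθ = wrap(1.4181 − -0.2618) = 1.6799; ω₁ = Δθ/dt₁ = 1.6799
distance = √((2.5−1.5)² + (3−-3.5)²) = 6.5765; v₂ = distance/dt₂ = 13.1529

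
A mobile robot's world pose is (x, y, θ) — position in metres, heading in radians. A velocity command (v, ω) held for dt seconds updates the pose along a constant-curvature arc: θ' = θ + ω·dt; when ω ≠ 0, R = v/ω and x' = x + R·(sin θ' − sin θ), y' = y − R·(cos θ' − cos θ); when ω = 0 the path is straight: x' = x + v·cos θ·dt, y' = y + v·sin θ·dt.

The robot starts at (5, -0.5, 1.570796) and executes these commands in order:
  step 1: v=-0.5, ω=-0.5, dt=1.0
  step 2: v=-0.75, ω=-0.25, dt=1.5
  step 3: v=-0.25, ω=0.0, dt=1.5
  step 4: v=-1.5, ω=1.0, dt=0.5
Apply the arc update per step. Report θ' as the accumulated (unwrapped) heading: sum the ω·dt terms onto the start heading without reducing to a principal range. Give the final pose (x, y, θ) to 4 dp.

(3.4457, -2.6861, 1.1958)

step 1: θ'=1.0708 (R=1.0000) → pose (4.8776, -0.9794, 1.0708)
step 2: θ'=0.6958 (R=3.0000) → pose (4.1678, -1.8438, 0.6958)
step 3: θ'=0.6958 (straight) → pose (3.8800, -2.0842, 0.6958)
step 4: θ'=1.1958 (R=-1.5000) → pose (3.4457, -2.6861, 1.1958)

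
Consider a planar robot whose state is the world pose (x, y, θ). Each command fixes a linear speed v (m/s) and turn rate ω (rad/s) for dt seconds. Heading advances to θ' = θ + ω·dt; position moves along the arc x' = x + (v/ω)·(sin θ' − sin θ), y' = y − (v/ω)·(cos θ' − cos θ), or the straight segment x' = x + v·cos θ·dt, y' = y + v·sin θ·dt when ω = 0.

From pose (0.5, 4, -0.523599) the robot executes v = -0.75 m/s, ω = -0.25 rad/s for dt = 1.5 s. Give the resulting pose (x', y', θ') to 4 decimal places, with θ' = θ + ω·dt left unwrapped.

θ' = -0.5236 + -0.25·1.5 = -0.8986
R = v/ω = -0.75/-0.25 = 3.0000
x' = 0.5 + 3.0000·(sin -0.8986 − sin -0.5236) = -0.3474
y' = 4 − 3.0000·(cos -0.8986 − cos -0.5236) = 4.7300

(-0.3474, 4.7300, -0.8986)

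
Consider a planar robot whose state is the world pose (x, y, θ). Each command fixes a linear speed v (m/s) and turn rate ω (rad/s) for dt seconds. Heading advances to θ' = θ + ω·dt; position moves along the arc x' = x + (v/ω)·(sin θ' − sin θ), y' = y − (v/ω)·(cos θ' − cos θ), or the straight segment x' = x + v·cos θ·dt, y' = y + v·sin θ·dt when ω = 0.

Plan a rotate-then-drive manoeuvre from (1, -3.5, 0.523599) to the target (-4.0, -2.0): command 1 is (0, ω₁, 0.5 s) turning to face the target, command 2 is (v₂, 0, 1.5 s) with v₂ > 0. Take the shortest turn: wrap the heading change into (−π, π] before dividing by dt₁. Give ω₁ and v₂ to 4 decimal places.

heading to target = atan2(-2−-3.5, -4−1) = 2.8501
Δθ = wrap(2.8501 − 0.5236) = 2.3265; ω₁ = Δθ/dt₁ = 4.6531
distance = √((-4−1)² + (-2−-3.5)²) = 5.2202; v₂ = distance/dt₂ = 3.4801

ω₁ = 4.6531, v₂ = 3.4801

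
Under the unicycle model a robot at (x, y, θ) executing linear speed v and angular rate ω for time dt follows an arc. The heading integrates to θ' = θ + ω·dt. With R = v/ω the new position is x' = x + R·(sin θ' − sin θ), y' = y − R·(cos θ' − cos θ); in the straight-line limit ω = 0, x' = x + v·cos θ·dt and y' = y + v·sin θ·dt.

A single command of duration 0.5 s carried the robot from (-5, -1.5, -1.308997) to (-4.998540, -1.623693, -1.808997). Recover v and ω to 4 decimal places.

v = 0.2500, ω = -1.0000

Δθ = -1.808997 − -1.308997 = -0.500000
ω = Δθ/dt = -0.500000/0.5 = -1.0000
R = −Δy/(cos θ' − cos θ) = -0.2500
v = R·ω = -0.2500·-1.0000 = 0.2500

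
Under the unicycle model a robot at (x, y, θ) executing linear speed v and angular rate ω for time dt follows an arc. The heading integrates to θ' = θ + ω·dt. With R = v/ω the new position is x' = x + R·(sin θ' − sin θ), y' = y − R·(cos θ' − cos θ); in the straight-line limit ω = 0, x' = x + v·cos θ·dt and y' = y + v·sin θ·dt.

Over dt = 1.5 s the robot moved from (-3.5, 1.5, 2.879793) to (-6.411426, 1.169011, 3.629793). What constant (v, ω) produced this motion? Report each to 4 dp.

Δθ = 3.629793 − 2.879793 = 0.750000
ω = Δθ/dt = 0.750000/1.5 = 0.5000
R = Δx/(sin θ' − sin θ) = 4.0000
v = R·ω = 4.0000·0.5000 = 2.0000

v = 2.0000, ω = 0.5000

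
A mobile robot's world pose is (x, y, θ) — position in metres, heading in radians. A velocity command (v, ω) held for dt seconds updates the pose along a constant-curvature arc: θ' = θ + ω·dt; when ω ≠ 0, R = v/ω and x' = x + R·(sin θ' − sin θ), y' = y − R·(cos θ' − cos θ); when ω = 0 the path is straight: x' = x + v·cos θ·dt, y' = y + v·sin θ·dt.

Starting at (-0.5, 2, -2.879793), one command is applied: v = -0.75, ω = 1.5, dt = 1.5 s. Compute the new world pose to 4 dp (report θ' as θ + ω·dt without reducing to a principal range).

(-0.3349, 2.8870, -0.6298)

θ' = -2.8798 + 1.5·1.5 = -0.6298
R = v/ω = -0.75/1.5 = -0.5000
x' = -0.5 + -0.5000·(sin -0.6298 − sin -2.8798) = -0.3349
y' = 2 − -0.5000·(cos -0.6298 − cos -2.8798) = 2.8870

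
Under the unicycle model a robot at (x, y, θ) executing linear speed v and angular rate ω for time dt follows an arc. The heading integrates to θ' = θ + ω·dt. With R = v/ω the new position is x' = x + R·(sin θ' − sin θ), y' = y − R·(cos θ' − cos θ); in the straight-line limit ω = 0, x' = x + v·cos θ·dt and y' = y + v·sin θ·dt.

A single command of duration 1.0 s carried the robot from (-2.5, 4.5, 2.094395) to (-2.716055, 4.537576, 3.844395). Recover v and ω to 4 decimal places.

v = 0.2500, ω = 1.7500

Δθ = 3.844395 − 2.094395 = 1.750000
ω = Δθ/dt = 1.750000/1.0 = 1.7500
R = Δx/(sin θ' − sin θ) = 0.1429
v = R·ω = 0.1429·1.7500 = 0.2500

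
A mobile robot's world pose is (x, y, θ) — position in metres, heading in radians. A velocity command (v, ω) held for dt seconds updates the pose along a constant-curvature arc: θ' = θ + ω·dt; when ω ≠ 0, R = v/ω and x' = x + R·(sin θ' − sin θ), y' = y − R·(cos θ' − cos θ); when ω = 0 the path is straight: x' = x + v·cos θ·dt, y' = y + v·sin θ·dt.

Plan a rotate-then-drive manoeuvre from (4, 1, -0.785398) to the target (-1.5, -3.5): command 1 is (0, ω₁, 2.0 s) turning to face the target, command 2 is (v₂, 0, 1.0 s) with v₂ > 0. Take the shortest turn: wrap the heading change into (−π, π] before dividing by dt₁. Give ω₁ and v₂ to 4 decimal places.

ω₁ = -0.8352, v₂ = 7.1063

heading to target = atan2(-3.5−1, -1.5−4) = -2.4559
Δθ = wrap(-2.4559 − -0.7854) = -1.6705; ω₁ = Δθ/dt₁ = -0.8352
distance = √((-1.5−4)² + (-3.5−1)²) = 7.1063; v₂ = distance/dt₂ = 7.1063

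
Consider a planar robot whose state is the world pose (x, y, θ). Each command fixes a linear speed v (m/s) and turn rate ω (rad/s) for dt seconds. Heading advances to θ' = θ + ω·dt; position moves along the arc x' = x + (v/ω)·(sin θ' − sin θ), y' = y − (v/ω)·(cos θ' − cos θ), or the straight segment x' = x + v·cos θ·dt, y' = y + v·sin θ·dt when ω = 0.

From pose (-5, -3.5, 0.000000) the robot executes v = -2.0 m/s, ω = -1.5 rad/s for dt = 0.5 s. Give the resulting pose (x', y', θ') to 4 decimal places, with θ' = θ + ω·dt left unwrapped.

θ' = 0.0000 + -1.5·0.5 = -0.7500
R = v/ω = -2.0/-1.5 = 1.3333
x' = -5 + 1.3333·(sin -0.7500 − sin 0.0000) = -5.9089
y' = -3.5 − 1.3333·(cos -0.7500 − cos 0.0000) = -3.1423

(-5.9089, -3.1423, -0.7500)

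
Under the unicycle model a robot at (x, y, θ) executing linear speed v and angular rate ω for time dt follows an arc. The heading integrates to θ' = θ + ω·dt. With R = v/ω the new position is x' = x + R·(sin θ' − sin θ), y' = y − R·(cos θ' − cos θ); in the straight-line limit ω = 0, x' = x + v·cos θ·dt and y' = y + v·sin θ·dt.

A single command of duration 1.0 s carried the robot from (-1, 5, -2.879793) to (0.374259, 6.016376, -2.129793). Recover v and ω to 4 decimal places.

Δθ = -2.129793 − -2.879793 = 0.750000
ω = Δθ/dt = 0.750000/1.0 = 0.7500
R = Δx/(sin θ' − sin θ) = -2.3333
v = R·ω = -2.3333·0.7500 = -1.7500

v = -1.7500, ω = 0.7500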